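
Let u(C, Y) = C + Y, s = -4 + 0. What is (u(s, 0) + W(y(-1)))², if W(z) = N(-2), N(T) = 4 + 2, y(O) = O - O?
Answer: 4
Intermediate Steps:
y(O) = 0
N(T) = 6
W(z) = 6
s = -4
(u(s, 0) + W(y(-1)))² = ((-4 + 0) + 6)² = (-4 + 6)² = 2² = 4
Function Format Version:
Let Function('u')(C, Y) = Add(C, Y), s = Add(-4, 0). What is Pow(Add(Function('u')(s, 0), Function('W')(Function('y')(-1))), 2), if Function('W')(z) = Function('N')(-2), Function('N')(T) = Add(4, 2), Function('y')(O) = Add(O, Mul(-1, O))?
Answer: 4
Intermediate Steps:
Function('y')(O) = 0
Function('N')(T) = 6
Function('W')(z) = 6
s = -4
Pow(Add(Function('u')(s, 0), Function('W')(Function('y')(-1))), 2) = Pow(Add(Add(-4, 0), 6), 2) = Pow(Add(-4, 6), 2) = Pow(2, 2) = 4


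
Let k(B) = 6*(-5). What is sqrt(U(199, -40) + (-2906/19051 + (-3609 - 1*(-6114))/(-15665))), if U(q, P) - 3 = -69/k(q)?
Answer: sqrt(1776821220309280470)/596867830 ≈ 2.2333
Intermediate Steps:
k(B) = -30
U(q, P) = 53/10 (U(q, P) = 3 - 69/(-30) = 3 - 69*(-1/30) = 3 + 23/10 = 53/10)
sqrt(U(199, -40) + (-2906/19051 + (-3609 - 1*(-6114))/(-15665))) = sqrt(53/10 + (-2906/19051 + (-3609 - 1*(-6114))/(-15665))) = sqrt(53/10 + (-2906*1/19051 + (-3609 + 6114)*(-1/15665))) = sqrt(53/10 + (-2906/19051 + 2505*(-1/15665))) = sqrt(53/10 + (-2906/19051 - 501/3133)) = sqrt(53/10 - 18649049/59686783) = sqrt(2976909009/596867830) = sqrt(1776821220309280470)/596867830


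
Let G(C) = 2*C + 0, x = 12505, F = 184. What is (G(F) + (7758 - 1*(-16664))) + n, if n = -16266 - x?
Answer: -3981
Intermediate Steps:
n = -28771 (n = -16266 - 1*12505 = -16266 - 12505 = -28771)
G(C) = 2*C
(G(F) + (7758 - 1*(-16664))) + n = (2*184 + (7758 - 1*(-16664))) - 28771 = (368 + (7758 + 16664)) - 28771 = (368 + 24422) - 28771 = 24790 - 28771 = -3981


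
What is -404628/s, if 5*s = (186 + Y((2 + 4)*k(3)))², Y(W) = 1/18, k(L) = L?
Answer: -655497360/11215801 ≈ -58.444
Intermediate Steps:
Y(W) = 1/18
s = 11215801/1620 (s = (186 + 1/18)²/5 = (3349/18)²/5 = (⅕)*(11215801/324) = 11215801/1620 ≈ 6923.3)
-404628/s = -404628/11215801/1620 = -404628*1620/11215801 = -655497360/11215801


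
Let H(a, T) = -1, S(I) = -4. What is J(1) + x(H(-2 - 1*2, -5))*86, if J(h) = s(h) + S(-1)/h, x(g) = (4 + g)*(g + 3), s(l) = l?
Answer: 513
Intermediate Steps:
x(g) = (3 + g)*(4 + g) (x(g) = (4 + g)*(3 + g) = (3 + g)*(4 + g))
J(h) = h - 4/h
J(1) + x(H(-2 - 1*2, -5))*86 = (1 - 4/1) + (12 + (-1)² + 7*(-1))*86 = (1 - 4*1) + (12 + 1 - 7)*86 = (1 - 4) + 6*86 = -3 + 516 = 513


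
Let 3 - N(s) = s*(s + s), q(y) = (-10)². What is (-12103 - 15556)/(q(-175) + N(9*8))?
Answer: 27659/10265 ≈ 2.6945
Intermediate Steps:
q(y) = 100
N(s) = 3 - 2*s² (N(s) = 3 - s*(s + s) = 3 - s*2*s = 3 - 2*s²)
(-12103 - 15556)/(q(-175) + N(9*8)) = (-12103 - 15556)/(100 + (3 - 2*(9*8)²)) = -27659/(100 + (3 - 2*72²)) = -27659/(100 + (3 - 2*5184)) = -27659/(100 + (3 - 10368)) = -27659/(100 - 10365) = -27659/(-10265) = -27659*(-1/10265) = 27659/10265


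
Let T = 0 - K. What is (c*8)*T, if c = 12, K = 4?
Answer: -384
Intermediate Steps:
T = -4 (T = 0 - 1*4 = 0 - 4 = -4)
(c*8)*T = (12*8)*(-4) = 96*(-4) = -384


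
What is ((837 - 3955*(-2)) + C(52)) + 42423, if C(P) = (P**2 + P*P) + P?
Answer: 56630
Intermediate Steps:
C(P) = P + 2*P**2 (C(P) = (P**2 + P**2) + P = 2*P**2 + P = P + 2*P**2)
((837 - 3955*(-2)) + C(52)) + 42423 = ((837 - 3955*(-2)) + 52*(1 + 2*52)) + 42423 = ((837 - 791*(-10)) + 52*(1 + 104)) + 42423 = ((837 + 7910) + 52*105) + 42423 = (8747 + 5460) + 42423 = 14207 + 42423 = 56630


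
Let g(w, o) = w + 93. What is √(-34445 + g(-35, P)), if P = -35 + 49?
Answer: I*√34387 ≈ 185.44*I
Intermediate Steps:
P = 14
g(w, o) = 93 + w
√(-34445 + g(-35, P)) = √(-34445 + (93 - 35)) = √(-34445 + 58) = √(-34387) = I*√34387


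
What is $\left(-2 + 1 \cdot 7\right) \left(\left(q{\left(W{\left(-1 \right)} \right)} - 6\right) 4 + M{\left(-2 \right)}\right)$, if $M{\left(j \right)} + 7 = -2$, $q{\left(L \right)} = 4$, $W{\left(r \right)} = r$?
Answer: $-85$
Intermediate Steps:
$M{\left(j \right)} = -9$ ($M{\left(j \right)} = -7 - 2 = -9$)
$\left(-2 + 1 \cdot 7\right) \left(\left(q{\left(W{\left(-1 \right)} \right)} - 6\right) 4 + M{\left(-2 \right)}\right) = \left(-2 + 1 \cdot 7\right) \left(\left(4 - 6\right) 4 - 9\right) = \left(-2 + 7\right) \left(\left(-2\right) 4 - 9\right) = 5 \left(-8 - 9\right) = 5 \left(-17\right) = -85$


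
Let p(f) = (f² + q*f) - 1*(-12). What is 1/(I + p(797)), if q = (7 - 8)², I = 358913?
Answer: 1/994931 ≈ 1.0051e-6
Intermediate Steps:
q = 1 (q = (-1)² = 1)
p(f) = 12 + f + f² (p(f) = (f² + 1*f) - 1*(-12) = (f² + f) + 12 = (f + f²) + 12 = 12 + f + f²)
1/(I + p(797)) = 1/(358913 + (12 + 797 + 797²)) = 1/(358913 + (12 + 797 + 635209)) = 1/(358913 + 636018) = 1/994931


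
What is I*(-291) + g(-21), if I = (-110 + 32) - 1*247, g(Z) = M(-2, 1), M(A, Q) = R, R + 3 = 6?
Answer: 94578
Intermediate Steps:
R = 3 (R = -3 + 6 = 3)
M(A, Q) = 3
g(Z) = 3
I = -325 (I = -78 - 247 = -325)
I*(-291) + g(-21) = -325*(-291) + 3 = 94575 + 3 = 94578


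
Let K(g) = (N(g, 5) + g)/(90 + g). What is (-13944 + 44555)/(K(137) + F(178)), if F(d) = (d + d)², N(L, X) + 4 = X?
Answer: 6948697/28769210 ≈ 0.24153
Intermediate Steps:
N(L, X) = -4 + X
K(g) = (1 + g)/(90 + g) (K(g) = ((-4 + 5) + g)/(90 + g) = (1 + g)/(90 + g))
F(d) = 4*d² (F(d) = (2*d)² = 4*d²)
(-13944 + 44555)/(K(137) + F(178)) = (-13944 + 44555)/((1 + 137)/(90 + 137) + 4*178²) = 30611/(138/227 + 4*31684) = 30611/((1/227)*138 + 126736) = 30611/(138/227 + 126736) = 30611/(28769210/227) = 30611*(227/28769210) = 6948697/28769210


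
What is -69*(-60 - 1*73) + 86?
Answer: 9263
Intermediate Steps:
-69*(-60 - 1*73) + 86 = -69*(-60 - 73) + 86 = -69*(-133) + 86 = 9177 + 86 = 9263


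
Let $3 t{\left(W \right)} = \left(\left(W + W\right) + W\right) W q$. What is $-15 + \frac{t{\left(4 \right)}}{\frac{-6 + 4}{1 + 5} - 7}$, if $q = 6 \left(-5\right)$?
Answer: $\frac{555}{11} \approx 50.455$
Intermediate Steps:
$q = -30$
$t{\left(W \right)} = - 30 W^{2}$ ($t{\left(W \right)} = \frac{\left(\left(W + W\right) + W\right) W \left(-30\right)}{3} = \frac{\left(2 W + W\right) W \left(-30\right)}{3} = \frac{3 W W \left(-30\right)}{3} = \frac{3 W^{2} \left(-30\right)}{3} = \frac{\left(-90\right) W^{2}}{3} = - 30 W^{2}$)
$-15 + \frac{t{\left(4 \right)}}{\frac{-6 + 4}{1 + 5} - 7} = -15 + \frac{\left(-30\right) 4^{2}}{\frac{-6 + 4}{1 + 5} - 7} = -15 + \frac{\left(-30\right) 16}{- \frac{2}{6} - 7} = -15 - \frac{480}{\left(-2\right) \frac{1}{6} - 7} = -15 - \frac{480}{- \frac{1}{3} - 7} = -15 - \frac{480}{- \frac{22}{3}} = -15 - - \frac{720}{11} = -15 + \frac{720}{11} = \frac{555}{11}$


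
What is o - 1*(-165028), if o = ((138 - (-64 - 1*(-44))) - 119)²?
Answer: 166549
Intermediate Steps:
o = 1521 (o = ((138 - (-64 + 44)) - 119)² = ((138 - 1*(-20)) - 119)² = ((138 + 20) - 119)² = (158 - 119)² = 39² = 1521)
o - 1*(-165028) = 1521 - 1*(-165028) = 1521 + 165028 = 166549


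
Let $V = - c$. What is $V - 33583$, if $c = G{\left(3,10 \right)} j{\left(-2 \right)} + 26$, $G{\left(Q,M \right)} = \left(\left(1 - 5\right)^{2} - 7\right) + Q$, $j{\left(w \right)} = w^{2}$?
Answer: $-33657$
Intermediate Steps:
$G{\left(Q,M \right)} = 9 + Q$ ($G{\left(Q,M \right)} = \left(\left(-4\right)^{2} - 7\right) + Q = \left(16 - 7\right) + Q = 9 + Q$)
$c = 74$ ($c = \left(9 + 3\right) \left(-2\right)^{2} + 26 = 12 \cdot 4 + 26 = 48 + 26 = 74$)
$V = -74$ ($V = \left(-1\right) 74 = -74$)
$V - 33583 = -74 - 33583 = -33657$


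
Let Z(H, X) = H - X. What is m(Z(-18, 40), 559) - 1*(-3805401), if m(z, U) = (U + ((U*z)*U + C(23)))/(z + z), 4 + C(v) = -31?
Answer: 229774945/58 ≈ 3.9616e+6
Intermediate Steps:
C(v) = -35 (C(v) = -4 - 31 = -35)
m(z, U) = (-35 + U + z*U**2)/(2*z) (m(z, U) = (U + ((U*z)*U - 35))/(z + z) = (U + (z*U**2 - 35))/((2*z)) = (U + (-35 + z*U**2))*(1/(2*z)) = (-35 + U + z*U**2)*(1/(2*z)) = (-35 + U + z*U**2)/(2*z))
m(Z(-18, 40), 559) - 1*(-3805401) = (-35 + 559 + (-18 - 1*40)*559**2)/(2*(-18 - 1*40)) - 1*(-3805401) = (-35 + 559 + (-18 - 40)*312481)/(2*(-18 - 40)) + 3805401 = (1/2)*(-35 + 559 - 58*312481)/(-58) + 3805401 = (1/2)*(-1/58)*(-35 + 559 - 18123898) + 3805401 = (1/2)*(-1/58)*(-18123374) + 3805401 = 9061687/58 + 3805401 = 229774945/58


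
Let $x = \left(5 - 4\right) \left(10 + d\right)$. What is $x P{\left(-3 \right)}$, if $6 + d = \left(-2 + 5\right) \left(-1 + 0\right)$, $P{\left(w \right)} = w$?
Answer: $-3$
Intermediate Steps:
$d = -9$ ($d = -6 + \left(-2 + 5\right) \left(-1 + 0\right) = -6 + 3 \left(-1\right) = -6 - 3 = -9$)
$x = 1$ ($x = \left(5 - 4\right) \left(10 - 9\right) = 1 \cdot 1 = 1$)
$x P{\left(-3 \right)} = 1 \left(-3\right) = -3$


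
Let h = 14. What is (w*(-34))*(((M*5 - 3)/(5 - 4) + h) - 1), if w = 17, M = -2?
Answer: 0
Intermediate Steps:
(w*(-34))*(((M*5 - 3)/(5 - 4) + h) - 1) = (17*(-34))*(((-2*5 - 3)/(5 - 4) + 14) - 1) = -578*(((-10 - 3)/1 + 14) - 1) = -578*((-13*1 + 14) - 1) = -578*((-13 + 14) - 1) = -578*(1 - 1) = -578*0 = 0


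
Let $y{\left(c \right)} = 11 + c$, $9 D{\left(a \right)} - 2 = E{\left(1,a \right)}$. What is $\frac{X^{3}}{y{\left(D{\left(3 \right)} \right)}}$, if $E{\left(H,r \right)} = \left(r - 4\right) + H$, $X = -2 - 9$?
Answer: $- \frac{11979}{101} \approx -118.6$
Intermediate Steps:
$X = -11$
$E{\left(H,r \right)} = -4 + H + r$ ($E{\left(H,r \right)} = \left(-4 + r\right) + H = -4 + H + r$)
$D{\left(a \right)} = - \frac{1}{9} + \frac{a}{9}$ ($D{\left(a \right)} = \frac{2}{9} + \frac{-4 + 1 + a}{9} = \frac{2}{9} + \frac{-3 + a}{9} = \frac{2}{9} + \left(- \frac{1}{3} + \frac{a}{9}\right) = - \frac{1}{9} + \frac{a}{9}$)
$\frac{X^{3}}{y{\left(D{\left(3 \right)} \right)}} = \frac{\left(-11\right)^{3}}{11 + \left(- \frac{1}{9} + \frac{1}{9} \cdot 3\right)} = - \frac{1331}{11 + \left(- \frac{1}{9} + \frac{1}{3}\right)} = - \frac{1331}{11 + \frac{2}{9}} = - \frac{1331}{\frac{101}{9}} = \left(-1331\right) \frac{9}{101} = - \frac{11979}{101}$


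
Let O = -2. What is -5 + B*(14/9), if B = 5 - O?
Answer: 53/9 ≈ 5.8889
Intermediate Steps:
B = 7 (B = 5 - 1*(-2) = 5 + 2 = 7)
-5 + B*(14/9) = -5 + 7*(14/9) = -5 + 98/9 = 53/9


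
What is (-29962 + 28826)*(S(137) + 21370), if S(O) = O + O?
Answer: -24587584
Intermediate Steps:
S(O) = 2*O
(-29962 + 28826)*(S(137) + 21370) = (-29962 + 28826)*(2*137 + 21370) = -1136*(274 + 21370) = -1136*21644 = -24587584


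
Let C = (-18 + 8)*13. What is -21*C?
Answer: 2730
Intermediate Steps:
C = -130 (C = -10*13 = -130)
-21*C = -21*(-130) = 2730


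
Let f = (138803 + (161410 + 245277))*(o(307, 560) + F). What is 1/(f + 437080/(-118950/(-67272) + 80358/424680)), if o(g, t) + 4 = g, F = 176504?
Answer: 194171977/18727241312161743710 ≈ 1.0368e-11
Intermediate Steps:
o(g, t) = -4 + g
f = 96446450430 (f = (138803 + (161410 + 245277))*((-4 + 307) + 176504) = (138803 + 406687)*(303 + 176504) = 545490*176807 = 96446450430)
1/(f + 437080/(-118950/(-67272) + 80358/424680)) = 1/(96446450430 + 437080/(-118950/(-67272) + 80358/424680)) = 1/(96446450430 + 437080/(-118950*(-1/67272) + 80358*(1/424680))) = 1/(96446450430 + 437080/(19825/11212 + 13393/70780)) = 1/(96446450430 + 437080/(194171977/99198170)) = 1/(96446450430 + 437080*(99198170/194171977)) = 1/(96446450430 + 43357536143600/194171977) = 1/(18727241312161743710/194171977) = 194171977/18727241312161743710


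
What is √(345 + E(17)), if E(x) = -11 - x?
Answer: √317 ≈ 17.805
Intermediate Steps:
√(345 + E(17)) = √(345 + (-11 - 1*17)) = √(345 + (-11 - 17)) = √(345 - 28) = √317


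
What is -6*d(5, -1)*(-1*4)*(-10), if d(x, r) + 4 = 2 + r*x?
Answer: 1680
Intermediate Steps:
d(x, r) = -2 + r*x (d(x, r) = -4 + (2 + r*x) = -2 + r*x)
-6*d(5, -1)*(-1*4)*(-10) = -6*(-2 - 1*5)*(-1*4)*(-10) = -6*(-2 - 5)*(-4)*(-10) = -(-42)*(-4)*(-10) = -6*28*(-10) = -168*(-10) = 1680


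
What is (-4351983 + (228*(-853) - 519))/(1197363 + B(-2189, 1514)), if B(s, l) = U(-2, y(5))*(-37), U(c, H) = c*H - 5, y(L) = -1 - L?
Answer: -2273493/598552 ≈ -3.7983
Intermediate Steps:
U(c, H) = -5 + H*c (U(c, H) = H*c - 5 = -5 + H*c)
B(s, l) = -259 (B(s, l) = (-5 + (-1 - 1*5)*(-2))*(-37) = (-5 + (-1 - 5)*(-2))*(-37) = (-5 - 6*(-2))*(-37) = (-5 + 12)*(-37) = 7*(-37) = -259)
(-4351983 + (228*(-853) - 519))/(1197363 + B(-2189, 1514)) = (-4351983 + (228*(-853) - 519))/(1197363 - 259) = (-4351983 + (-194484 - 519))/1197104 = (-4351983 - 195003)*(1/1197104) = -4546986*1/1197104 = -2273493/598552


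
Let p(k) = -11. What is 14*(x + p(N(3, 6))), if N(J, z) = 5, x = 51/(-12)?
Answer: -427/2 ≈ -213.50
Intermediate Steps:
x = -17/4 (x = 51*(-1/12) = -17/4 ≈ -4.2500)
14*(x + p(N(3, 6))) = 14*(-17/4 - 11) = 14*(-61/4) = -427/2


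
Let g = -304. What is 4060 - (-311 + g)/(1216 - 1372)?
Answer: 210915/52 ≈ 4056.1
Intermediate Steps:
4060 - (-311 + g)/(1216 - 1372) = 4060 - (-311 - 304)/(1216 - 1372) = 4060 - (-615)/(-156) = 4060 - (-615)*(-1)/156 = 4060 - 1*205/52 = 4060 - 205/52 = 210915/52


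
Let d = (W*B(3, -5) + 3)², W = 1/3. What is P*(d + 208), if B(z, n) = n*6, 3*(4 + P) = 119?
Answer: 27499/3 ≈ 9166.3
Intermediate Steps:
P = 107/3 (P = -4 + (⅓)*119 = -4 + 119/3 = 107/3 ≈ 35.667)
B(z, n) = 6*n
W = ⅓ ≈ 0.33333
d = 49 (d = ((6*(-5))/3 + 3)² = ((⅓)*(-30) + 3)² = (-10 + 3)² = (-7)² = 49)
P*(d + 208) = 107*(49 + 208)/3 = (107/3)*257 = 27499/3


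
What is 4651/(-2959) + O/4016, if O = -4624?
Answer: -2022552/742709 ≈ -2.7232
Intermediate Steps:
4651/(-2959) + O/4016 = 4651/(-2959) - 4624/4016 = 4651*(-1/2959) - 4624*1/4016 = -4651/2959 - 289/251 = -2022552/742709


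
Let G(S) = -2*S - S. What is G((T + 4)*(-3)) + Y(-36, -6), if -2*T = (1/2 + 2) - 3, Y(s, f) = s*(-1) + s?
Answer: 153/4 ≈ 38.250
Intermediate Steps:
Y(s, f) = 0 (Y(s, f) = -s + s = 0)
T = 1/4 (T = -((1/2 + 2) - 3)/2 = -(5/2 - 3)/2 = -1/2*(-1/2) = 1/4 ≈ 0.25000)
G(S) = -3*S (G(S) = -2*S - S = -3*S)
G((T + 4)*(-3)) + Y(-36, -6) = -3*(1/4 + 4)*(-3) + 0 = -51*(-3)/4 + 0 = -3*(-51/4) + 0 = 153/4 + 0 = 153/4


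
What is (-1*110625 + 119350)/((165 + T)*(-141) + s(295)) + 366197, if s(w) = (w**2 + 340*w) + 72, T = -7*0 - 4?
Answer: 60311189837/164696 ≈ 3.6620e+5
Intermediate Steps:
T = -4 (T = 0 - 4 = -4)
s(w) = 72 + w**2 + 340*w
(-1*110625 + 119350)/((165 + T)*(-141) + s(295)) + 366197 = (-1*110625 + 119350)/((165 - 4)*(-141) + (72 + 295**2 + 340*295)) + 366197 = (-110625 + 119350)/(161*(-141) + (72 + 87025 + 100300)) + 366197 = 8725/(-22701 + 187397) + 366197 = 8725/164696 + 366197 = 60311189837/164696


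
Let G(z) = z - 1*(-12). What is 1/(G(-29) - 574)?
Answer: -1/591 ≈ -0.0016920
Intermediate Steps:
G(z) = 12 + z (G(z) = z + 12 = 12 + z)
1/(G(-29) - 574) = 1/((12 - 29) - 574) = 1/(-17 - 574) = 1/(-591) = -1/591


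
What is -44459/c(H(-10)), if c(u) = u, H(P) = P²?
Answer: -44459/100 ≈ -444.59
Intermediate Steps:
-44459/c(H(-10)) = -44459/((-10)²) = -44459/100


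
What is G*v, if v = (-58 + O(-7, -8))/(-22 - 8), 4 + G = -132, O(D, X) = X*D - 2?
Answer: -272/15 ≈ -18.133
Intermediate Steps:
O(D, X) = -2 + D*X (O(D, X) = D*X - 2 = -2 + D*X)
G = -136 (G = -4 - 132 = -136)
v = 2/15 (v = (-58 + (-2 - 7*(-8)))/(-22 - 8) = (-58 + (-2 + 56))/(-30) = (-58 + 54)*(-1/30) = -4*(-1/30) = 2/15 ≈ 0.13333)
G*v = -136*2/15 = -272/15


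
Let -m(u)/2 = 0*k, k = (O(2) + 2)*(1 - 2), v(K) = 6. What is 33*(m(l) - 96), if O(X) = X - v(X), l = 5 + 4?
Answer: -3168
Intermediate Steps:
l = 9
O(X) = -6 + X (O(X) = X - 1*6 = X - 6 = -6 + X)
k = 2 (k = ((-6 + 2) + 2)*(1 - 2) = (-4 + 2)*(-1) = -2*(-1) = 2)
m(u) = 0 (m(u) = -0*2 = -2*0 = 0)
33*(m(l) - 96) = 33*(0 - 96) = 33*(-96) = -3168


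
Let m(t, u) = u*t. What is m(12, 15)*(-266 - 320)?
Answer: -105480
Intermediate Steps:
m(t, u) = t*u
m(12, 15)*(-266 - 320) = (12*15)*(-266 - 320) = 180*(-586) = -105480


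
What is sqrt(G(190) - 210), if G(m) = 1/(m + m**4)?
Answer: I*sqrt(356654927855862370810)/1303210190 ≈ 14.491*I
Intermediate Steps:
sqrt(G(190) - 210) = sqrt(1/(190 + 190**4) - 210) = sqrt(1/(190 + 1303210000) - 210) = sqrt(1/1303210190 - 210) = sqrt(-273674139899/1303210190) = I*sqrt(356654927855862370810)/1303210190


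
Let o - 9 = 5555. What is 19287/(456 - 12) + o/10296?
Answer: 644389/14652 ≈ 43.980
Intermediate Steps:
o = 5564 (o = 9 + 5555 = 5564)
19287/(456 - 12) + o/10296 = 19287/(456 - 12) + 5564/10296 = 19287/444 + 5564*(1/10296) = 19287*(1/444) + 107/198 = 6429/148 + 107/198 = 644389/14652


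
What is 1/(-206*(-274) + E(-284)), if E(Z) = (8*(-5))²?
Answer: 1/58044 ≈ 1.7228e-5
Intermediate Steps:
E(Z) = 1600 (E(Z) = (-40)² = 1600)
1/(-206*(-274) + E(-284)) = 1/(-206*(-274) + 1600) = 1/(56444 + 1600) = 1/58044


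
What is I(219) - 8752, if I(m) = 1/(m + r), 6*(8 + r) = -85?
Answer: -10336106/1181 ≈ -8752.0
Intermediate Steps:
r = -133/6 (r = -8 + (⅙)*(-85) = -8 - 85/6 = -133/6 ≈ -22.167)
I(m) = 1/(-133/6 + m) (I(m) = 1/(m - 133/6) = 1/(-133/6 + m))
I(219) - 8752 = 6/(-133 + 6*219) - 8752 = 6/(-133 + 1314) - 8752 = 6/1181 - 8752 = -10336106/1181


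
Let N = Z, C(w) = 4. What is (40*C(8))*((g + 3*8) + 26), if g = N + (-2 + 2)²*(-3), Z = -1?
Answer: 7840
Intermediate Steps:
N = -1
g = -1 (g = -1 + (-2 + 2)²*(-3) = -1 + 0²*(-3) = -1 + 0*(-3) = -1 + 0 = -1)
(40*C(8))*((g + 3*8) + 26) = (40*4)*((-1 + 3*8) + 26) = 160*((-1 + 24) + 26) = 160*(23 + 26) = 160*49 = 7840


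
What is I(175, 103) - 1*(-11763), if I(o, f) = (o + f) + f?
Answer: 12144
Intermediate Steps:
I(o, f) = o + 2*f (I(o, f) = (f + o) + f = o + 2*f)
I(175, 103) - 1*(-11763) = (175 + 2*103) - 1*(-11763) = (175 + 206) + 11763 = 381 + 11763 = 12144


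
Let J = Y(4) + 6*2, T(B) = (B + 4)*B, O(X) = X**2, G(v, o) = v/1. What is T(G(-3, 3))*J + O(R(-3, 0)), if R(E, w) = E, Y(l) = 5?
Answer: -42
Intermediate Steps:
G(v, o) = v (G(v, o) = v*1 = v)
T(B) = B*(4 + B) (T(B) = (4 + B)*B = B*(4 + B))
J = 17 (J = 5 + 6*2 = 5 + 12 = 17)
T(G(-3, 3))*J + O(R(-3, 0)) = -3*(4 - 3)*17 + (-3)**2 = -3*1*17 + 9 = -3*17 + 9 = -51 + 9 = -42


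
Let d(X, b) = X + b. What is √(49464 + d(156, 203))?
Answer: √49823 ≈ 223.21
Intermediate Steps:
√(49464 + d(156, 203)) = √(49464 + (156 + 203)) = √(49464 + 359) = √49823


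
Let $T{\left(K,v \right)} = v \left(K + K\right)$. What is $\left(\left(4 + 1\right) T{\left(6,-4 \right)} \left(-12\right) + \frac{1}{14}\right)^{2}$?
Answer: $\frac{1625783041}{196} \approx 8.2948 \cdot 10^{6}$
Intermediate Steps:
$T{\left(K,v \right)} = 2 K v$ ($T{\left(K,v \right)} = v 2 K = 2 K v$)
$\left(\left(4 + 1\right) T{\left(6,-4 \right)} \left(-12\right) + \frac{1}{14}\right)^{2} = \left(\left(4 + 1\right) 2 \cdot 6 \left(-4\right) \left(-12\right) + \frac{1}{14}\right)^{2} = \left(5 \left(-48\right) \left(-12\right) + \frac{1}{14}\right)^{2} = \left(\left(-240\right) \left(-12\right) + \frac{1}{14}\right)^{2} = \left(2880 + \frac{1}{14}\right)^{2} = \left(\frac{40321}{14}\right)^{2} = \frac{1625783041}{196}$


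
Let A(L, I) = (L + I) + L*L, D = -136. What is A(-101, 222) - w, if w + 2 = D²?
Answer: -8172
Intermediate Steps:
w = 18494 (w = -2 + (-136)² = -2 + 18496 = 18494)
A(L, I) = I + L + L² (A(L, I) = (I + L) + L² = I + L + L²)
A(-101, 222) - w = (222 - 101 + (-101)²) - 1*18494 = (222 - 101 + 10201) - 18494 = 10322 - 18494 = -8172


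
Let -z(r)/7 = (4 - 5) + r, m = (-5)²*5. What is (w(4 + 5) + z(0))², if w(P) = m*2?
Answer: 66049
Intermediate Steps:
m = 125 (m = 25*5 = 125)
w(P) = 250 (w(P) = 125*2 = 250)
z(r) = 7 - 7*r (z(r) = -7*((4 - 5) + r) = -7*(-1 + r) = 7 - 7*r)
(w(4 + 5) + z(0))² = (250 + (7 - 7*0))² = (250 + (7 + 0))² = (250 + 7)² = 257² = 66049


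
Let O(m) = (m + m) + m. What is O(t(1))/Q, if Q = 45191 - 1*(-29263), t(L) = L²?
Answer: 1/24818 ≈ 4.0293e-5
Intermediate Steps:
O(m) = 3*m (O(m) = 2*m + m = 3*m)
Q = 74454 (Q = 45191 + 29263 = 74454)
O(t(1))/Q = (3*1²)/74454 = (3*1)*(1/74454) = 3*(1/74454) = 1/24818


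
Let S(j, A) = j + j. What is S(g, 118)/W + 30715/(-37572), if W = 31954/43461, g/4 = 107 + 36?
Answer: 71810585713/46175988 ≈ 1555.2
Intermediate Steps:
g = 572 (g = 4*(107 + 36) = 4*143 = 572)
S(j, A) = 2*j
W = 31954/43461 (W = 31954*(1/43461) = 31954/43461 ≈ 0.73523)
S(g, 118)/W + 30715/(-37572) = (2*572)/(31954/43461) + 30715/(-37572) = 1144*(43461/31954) + 30715*(-1/37572) = 1912284/1229 - 30715/37572 = 71810585713/46175988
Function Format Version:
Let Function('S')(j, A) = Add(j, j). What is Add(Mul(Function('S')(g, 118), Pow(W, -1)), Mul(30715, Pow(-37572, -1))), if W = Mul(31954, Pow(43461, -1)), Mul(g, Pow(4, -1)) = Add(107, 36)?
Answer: Rational(71810585713, 46175988) ≈ 1555.2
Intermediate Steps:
g = 572 (g = Mul(4, Add(107, 36)) = Mul(4, 143) = 572)
Function('S')(j, A) = Mul(2, j)
W = Rational(31954, 43461) (W = Mul(31954, Rational(1, 43461)) = Rational(31954, 43461) ≈ 0.73523)
Add(Mul(Function('S')(g, 118), Pow(W, -1)), Mul(30715, Pow(-37572, -1))) = Add(Mul(Mul(2, 572), Pow(Rational(31954, 43461), -1)), Mul(30715, Pow(-37572, -1))) = Add(Mul(1144, Rational(43461, 31954)), Mul(30715, Rational(-1, 37572))) = Add(Rational(1912284, 1229), Rational(-30715, 37572)) = Rational(71810585713, 46175988)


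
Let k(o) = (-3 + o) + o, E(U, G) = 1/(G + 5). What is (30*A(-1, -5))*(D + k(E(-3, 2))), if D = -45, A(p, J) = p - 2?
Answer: 30060/7 ≈ 4294.3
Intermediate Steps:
E(U, G) = 1/(5 + G)
A(p, J) = -2 + p
k(o) = -3 + 2*o
(30*A(-1, -5))*(D + k(E(-3, 2))) = (30*(-2 - 1))*(-45 + (-3 + 2/(5 + 2))) = (30*(-3))*(-45 + (-3 + 2/7)) = -90*(-45 + (-3 + 2*(⅐))) = -90*(-45 + (-3 + 2/7)) = -90*(-45 - 19/7) = -90*(-334/7) = 30060/7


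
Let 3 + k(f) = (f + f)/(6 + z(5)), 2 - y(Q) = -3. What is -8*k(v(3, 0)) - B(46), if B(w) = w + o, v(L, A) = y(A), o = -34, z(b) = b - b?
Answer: -4/3 ≈ -1.3333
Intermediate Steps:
z(b) = 0
y(Q) = 5 (y(Q) = 2 - 1*(-3) = 2 + 3 = 5)
v(L, A) = 5
k(f) = -3 + f/3 (k(f) = -3 + (f + f)/(6 + 0) = -3 + (2*f)/6 = -3 + (2*f)*(⅙) = -3 + f/3)
B(w) = -34 + w (B(w) = w - 34 = -34 + w)
-8*k(v(3, 0)) - B(46) = -8*(-3 + (⅓)*5) - (-34 + 46) = -8*(-3 + 5/3) - 1*12 = -8*(-4/3) - 12 = 32/3 - 12 = -4/3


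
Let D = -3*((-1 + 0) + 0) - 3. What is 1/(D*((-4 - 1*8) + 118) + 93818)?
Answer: 1/93818 ≈ 1.0659e-5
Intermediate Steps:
D = 0 (D = -3*(-1 + 0) - 3 = -3*(-1) - 3 = 3 - 3 = 0)
1/(D*((-4 - 1*8) + 118) + 93818) = 1/(0*((-4 - 1*8) + 118) + 93818) = 1/(0*((-4 - 8) + 118) + 93818) = 1/(0*(-12 + 118) + 93818) = 1/(0*106 + 93818) = 1/(0 + 93818) = 1/93818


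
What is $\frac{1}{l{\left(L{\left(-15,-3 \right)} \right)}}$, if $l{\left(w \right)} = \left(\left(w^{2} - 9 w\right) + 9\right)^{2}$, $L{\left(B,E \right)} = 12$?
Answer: $\frac{1}{2025} \approx 0.00049383$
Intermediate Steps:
$l{\left(w \right)} = \left(9 + w^{2} - 9 w\right)^{2}$
$\frac{1}{l{\left(L{\left(-15,-3 \right)} \right)}} = \frac{1}{\left(9 + 12^{2} - 108\right)^{2}} = \frac{1}{\left(9 + 144 - 108\right)^{2}} = \frac{1}{45^{2}} = \frac{1}{2025}$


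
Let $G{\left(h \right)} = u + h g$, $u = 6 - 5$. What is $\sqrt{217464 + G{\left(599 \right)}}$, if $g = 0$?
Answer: $\sqrt{217465} \approx 466.33$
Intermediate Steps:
$u = 1$ ($u = 6 - 5 = 1$)
$G{\left(h \right)} = 1$ ($G{\left(h \right)} = 1 + h 0 = 1 + 0 = 1$)
$\sqrt{217464 + G{\left(599 \right)}} = \sqrt{217464 + 1} = \sqrt{217465}$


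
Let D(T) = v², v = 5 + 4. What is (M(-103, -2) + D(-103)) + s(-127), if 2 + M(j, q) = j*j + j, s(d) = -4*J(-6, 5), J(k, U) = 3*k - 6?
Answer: 10681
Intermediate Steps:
v = 9
J(k, U) = -6 + 3*k
D(T) = 81 (D(T) = 9² = 81)
s(d) = 96 (s(d) = -4*(-6 + 3*(-6)) = -4*(-6 - 18) = -4*(-24) = 96)
M(j, q) = -2 + j + j² (M(j, q) = -2 + (j*j + j) = -2 + (j² + j) = -2 + (j + j²) = -2 + j + j²)
(M(-103, -2) + D(-103)) + s(-127) = ((-2 - 103 + (-103)²) + 81) + 96 = ((-2 - 103 + 10609) + 81) + 96 = (10504 + 81) + 96 = 10585 + 96 = 10681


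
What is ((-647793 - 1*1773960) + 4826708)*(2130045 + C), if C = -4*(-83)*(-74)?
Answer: 5063577438535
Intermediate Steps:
C = -24568 (C = 332*(-74) = -24568)
((-647793 - 1*1773960) + 4826708)*(2130045 + C) = ((-647793 - 1*1773960) + 4826708)*(2130045 - 24568) = ((-647793 - 1773960) + 4826708)*2105477 = (-2421753 + 4826708)*2105477 = 2404955*2105477 = 5063577438535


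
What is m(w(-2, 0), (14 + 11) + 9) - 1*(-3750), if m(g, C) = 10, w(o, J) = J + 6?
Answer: 3760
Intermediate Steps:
w(o, J) = 6 + J
m(w(-2, 0), (14 + 11) + 9) - 1*(-3750) = 10 - 1*(-3750) = 10 + 3750 = 3760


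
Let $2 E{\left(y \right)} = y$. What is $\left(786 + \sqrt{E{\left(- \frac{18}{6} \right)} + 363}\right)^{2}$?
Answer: $\frac{\left(1572 + \sqrt{1446}\right)^{2}}{4} \approx 6.4805 \cdot 10^{5}$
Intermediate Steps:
$E{\left(y \right)} = \frac{y}{2}$
$\left(786 + \sqrt{E{\left(- \frac{18}{6} \right)} + 363}\right)^{2} = \left(786 + \sqrt{\frac{\left(-18\right) \frac{1}{6}}{2} + 363}\right)^{2} = \left(786 + \sqrt{\frac{1}{2} \left(-3\right) + 363}\right)^{2} = \left(786 + \sqrt{- \frac{3}{2} + 363}\right)^{2} = \left(786 + \sqrt{\frac{723}{2}}\right)^{2} = \left(786 + \frac{\sqrt{1446}}{2}\right)^{2}$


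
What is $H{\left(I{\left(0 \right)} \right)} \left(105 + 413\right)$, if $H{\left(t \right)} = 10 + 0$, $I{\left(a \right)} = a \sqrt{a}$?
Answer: $5180$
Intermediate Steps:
$I{\left(a \right)} = a^{\frac{3}{2}}$
$H{\left(t \right)} = 10$
$H{\left(I{\left(0 \right)} \right)} \left(105 + 413\right) = 10 \left(105 + 413\right) = 10 \cdot 518 = 5180$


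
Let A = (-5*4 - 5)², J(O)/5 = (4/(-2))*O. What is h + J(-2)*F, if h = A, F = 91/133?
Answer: 12135/19 ≈ 638.68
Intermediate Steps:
J(O) = -10*O (J(O) = 5*((4/(-2))*O) = 5*((4*(-½))*O) = 5*(-2*O) = -10*O)
F = 13/19 (F = 91*(1/133) = 13/19 ≈ 0.68421)
A = 625 (A = (-20 - 5)² = (-25)² = 625)
h = 625
h + J(-2)*F = 625 - 10*(-2)*(13/19) = 625 + 20*(13/19) = 625 + 260/19 = 12135/19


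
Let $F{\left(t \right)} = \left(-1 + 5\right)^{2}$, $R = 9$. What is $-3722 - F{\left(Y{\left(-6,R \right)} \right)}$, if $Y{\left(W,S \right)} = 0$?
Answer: $-3738$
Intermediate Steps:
$F{\left(t \right)} = 16$ ($F{\left(t \right)} = 4^{2} = 16$)
$-3722 - F{\left(Y{\left(-6,R \right)} \right)} = -3722 - 16 = -3738$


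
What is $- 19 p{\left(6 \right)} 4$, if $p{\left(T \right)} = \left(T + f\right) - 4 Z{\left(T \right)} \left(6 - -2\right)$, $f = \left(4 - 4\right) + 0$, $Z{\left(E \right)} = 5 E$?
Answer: $437760$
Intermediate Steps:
$f = 0$ ($f = 0 + 0 = 0$)
$p{\left(T \right)} = - 160 T^{2}$ ($p{\left(T \right)} = \left(T + 0\right) - 4 \cdot 5 T \left(6 - -2\right) = T - 20 T \left(6 + 2\right) = T - 20 T 8 = T \left(- 160 T\right) = - 160 T^{2}$)
$- 19 p{\left(6 \right)} 4 = - 19 \left(- 160 \cdot 6^{2}\right) 4 = - 19 \left(\left(-160\right) 36\right) 4 = \left(-19\right) \left(-5760\right) 4 = 109440 \cdot 4 = 437760$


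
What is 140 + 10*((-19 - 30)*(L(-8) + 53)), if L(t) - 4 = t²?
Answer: -59150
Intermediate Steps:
L(t) = 4 + t²
140 + 10*((-19 - 30)*(L(-8) + 53)) = 140 + 10*((-19 - 30)*((4 + (-8)²) + 53)) = 140 + 10*(-49*((4 + 64) + 53)) = 140 + 10*(-49*(68 + 53)) = 140 + 10*(-49*121) = 140 + 10*(-5929) = 140 - 59290 = -59150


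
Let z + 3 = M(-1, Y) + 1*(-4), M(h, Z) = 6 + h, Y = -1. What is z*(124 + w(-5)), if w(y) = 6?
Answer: -260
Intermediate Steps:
z = -2 (z = -3 + ((6 - 1) + 1*(-4)) = -3 + (5 - 4) = -3 + 1 = -2)
z*(124 + w(-5)) = -2*(124 + 6) = -2*130 = -260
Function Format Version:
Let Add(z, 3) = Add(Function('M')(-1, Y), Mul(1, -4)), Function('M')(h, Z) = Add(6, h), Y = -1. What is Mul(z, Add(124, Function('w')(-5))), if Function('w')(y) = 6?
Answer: -260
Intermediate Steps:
z = -2 (z = Add(-3, Add(Add(6, -1), Mul(1, -4))) = Add(-3, Add(5, -4)) = Add(-3, 1) = -2)
Mul(z, Add(124, Function('w')(-5))) = Mul(-2, Add(124, 6)) = Mul(-2, 130) = -260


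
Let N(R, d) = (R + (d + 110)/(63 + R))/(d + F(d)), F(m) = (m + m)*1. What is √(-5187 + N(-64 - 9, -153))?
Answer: I*√1349099770/510 ≈ 72.02*I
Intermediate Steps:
F(m) = 2*m (F(m) = (2*m)*1 = 2*m)
N(R, d) = (R + (110 + d)/(63 + R))/(3*d) (N(R, d) = (R + (d + 110)/(63 + R))/(d + 2*d) = (R + (110 + d)/(63 + R))/((3*d)) = (R + (110 + d)/(63 + R))*(1/(3*d)) = (R + (110 + d)/(63 + R))/(3*d))
√(-5187 + N(-64 - 9, -153)) = √(-5187 + (⅓)*(110 - 153 + (-64 - 9)² + 63*(-64 - 9))/(-153*(63 + (-64 - 9)))) = √(-5187 + (⅓)*(-1/153)*(110 - 153 + (-73)² + 63*(-73))/(63 - 73)) = √(-5187 + (⅓)*(-1/153)*(110 - 153 + 5329 - 4599)/(-10)) = √(-5187 + (⅓)*(-1/153)*(-⅒)*687) = √(-5187 + 229/1530) = √(-7935881/1530) = I*√1349099770/510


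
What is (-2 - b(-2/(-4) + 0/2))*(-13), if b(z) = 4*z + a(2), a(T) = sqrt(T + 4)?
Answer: 52 + 13*sqrt(6) ≈ 83.843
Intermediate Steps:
a(T) = sqrt(4 + T)
b(z) = sqrt(6) + 4*z (b(z) = 4*z + sqrt(4 + 2) = 4*z + sqrt(6) = sqrt(6) + 4*z)
(-2 - b(-2/(-4) + 0/2))*(-13) = (-2 - (sqrt(6) + 4*(-2/(-4) + 0/2)))*(-13) = (-2 - (sqrt(6) + 4*(-2*(-1/4) + 0*(1/2))))*(-13) = (-2 - (sqrt(6) + 4*(1/2 + 0)))*(-13) = (-2 - (sqrt(6) + 4*(1/2)))*(-13) = (-2 - (sqrt(6) + 2))*(-13) = (-2 - (2 + sqrt(6)))*(-13) = (-2 + (-2 - sqrt(6)))*(-13) = (-4 - sqrt(6))*(-13) = 52 + 13*sqrt(6)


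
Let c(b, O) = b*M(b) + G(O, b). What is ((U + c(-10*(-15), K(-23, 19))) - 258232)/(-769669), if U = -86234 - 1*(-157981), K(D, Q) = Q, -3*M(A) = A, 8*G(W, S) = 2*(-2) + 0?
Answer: 387971/1539338 ≈ 0.25204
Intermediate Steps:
G(W, S) = -½ (G(W, S) = (2*(-2) + 0)/8 = (-4 + 0)/8 = (⅛)*(-4) = -½)
M(A) = -A/3
U = 71747 (U = -86234 + 157981 = 71747)
c(b, O) = -½ - b²/3 (c(b, O) = b*(-b/3) - ½ = -b²/3 - ½ = -½ - b²/3)
((U + c(-10*(-15), K(-23, 19))) - 258232)/(-769669) = ((71747 + (-½ - (-10*(-15))²/3)) - 258232)/(-769669) = ((71747 + (-½ - ⅓*150²)) - 258232)*(-1/769669) = ((71747 + (-½ - ⅓*22500)) - 258232)*(-1/769669) = ((71747 + (-½ - 7500)) - 258232)*(-1/769669) = ((71747 - 15001/2) - 258232)*(-1/769669) = (128493/2 - 258232)*(-1/769669) = -387971/2*(-1/769669) = 387971/1539338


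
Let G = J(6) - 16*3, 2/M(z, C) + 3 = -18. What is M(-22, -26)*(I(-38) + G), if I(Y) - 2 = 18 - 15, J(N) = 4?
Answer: 26/7 ≈ 3.7143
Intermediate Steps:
M(z, C) = -2/21 (M(z, C) = 2/(-3 - 18) = 2/(-21) = 2*(-1/21) = -2/21)
G = -44 (G = 4 - 16*3 = 4 - 48 = -44)
I(Y) = 5 (I(Y) = 2 + (18 - 15) = 2 + 3 = 5)
M(-22, -26)*(I(-38) + G) = -2*(5 - 44)/21 = -2/21*(-39) = 26/7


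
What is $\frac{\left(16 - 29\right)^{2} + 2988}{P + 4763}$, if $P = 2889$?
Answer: $\frac{3157}{7652} \approx 0.41257$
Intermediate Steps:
$\frac{\left(16 - 29\right)^{2} + 2988}{P + 4763} = \frac{\left(16 - 29\right)^{2} + 2988}{2889 + 4763} = \frac{\left(-13\right)^{2} + 2988}{7652} = \left(169 + 2988\right) \frac{1}{7652} = 3157 \cdot \frac{1}{7652} = \frac{3157}{7652}$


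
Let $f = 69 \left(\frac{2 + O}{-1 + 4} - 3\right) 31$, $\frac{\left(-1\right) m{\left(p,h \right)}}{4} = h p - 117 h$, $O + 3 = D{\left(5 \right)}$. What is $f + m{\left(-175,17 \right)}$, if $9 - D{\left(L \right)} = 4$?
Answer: $16291$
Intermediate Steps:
$D{\left(L \right)} = 5$ ($D{\left(L \right)} = 9 - 4 = 5$)
$O = 2$ ($O = -3 + 5 = 2$)
$m{\left(p,h \right)} = 468 h - 4 h p$ ($m{\left(p,h \right)} = - 4 \left(h p - 117 h\right) = - 4 \left(- 117 h + h p\right) = 468 h - 4 h p$)
$f = -3565$ ($f = 69 \left(\frac{2 + 2}{-1 + 4} - 3\right) 31 = 69 \left(\frac{4}{3} - 3\right) 31 = 69 \left(\left(- \frac{5}{3}\right) 31\right) = 69 \left(- \frac{155}{3}\right) = -3565$)
$f + m{\left(-175,17 \right)} = -3565 + 4 \cdot 17 \left(117 - -175\right) = -3565 + 4 \cdot 17 \left(117 + 175\right) = -3565 + 4 \cdot 17 \cdot 292 = -3565 + 19856 = 16291$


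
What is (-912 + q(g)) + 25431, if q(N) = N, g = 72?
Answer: 24591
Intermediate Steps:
(-912 + q(g)) + 25431 = (-912 + 72) + 25431 = -840 + 25431 = 24591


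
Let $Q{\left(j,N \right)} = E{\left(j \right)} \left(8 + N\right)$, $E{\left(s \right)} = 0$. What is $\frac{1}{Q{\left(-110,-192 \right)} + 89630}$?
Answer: $\frac{1}{89630} \approx 1.1157 \cdot 10^{-5}$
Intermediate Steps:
$Q{\left(j,N \right)} = 0$ ($Q{\left(j,N \right)} = 0 \left(8 + N\right) = 0$)
$\frac{1}{Q{\left(-110,-192 \right)} + 89630} = \frac{1}{0 + 89630} = \frac{1}{89630}$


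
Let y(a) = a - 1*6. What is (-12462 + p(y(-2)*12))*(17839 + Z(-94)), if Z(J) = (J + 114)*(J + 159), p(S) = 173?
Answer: -235199171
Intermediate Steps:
y(a) = -6 + a (y(a) = a - 6 = -6 + a)
Z(J) = (114 + J)*(159 + J)
(-12462 + p(y(-2)*12))*(17839 + Z(-94)) = (-12462 + 173)*(17839 + (18126 + (-94)**2 + 273*(-94))) = -12289*(17839 + (18126 + 8836 - 25662)) = -12289*(17839 + 1300) = -12289*19139 = -235199171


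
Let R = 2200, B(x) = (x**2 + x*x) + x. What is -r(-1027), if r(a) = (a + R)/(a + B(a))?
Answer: -391/702468 ≈ -0.00055661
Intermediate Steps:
B(x) = x + 2*x**2 (B(x) = (x**2 + x**2) + x = 2*x**2 + x = x + 2*x**2)
r(a) = (2200 + a)/(a + a*(1 + 2*a)) (r(a) = (a + 2200)/(a + a*(1 + 2*a)) = (2200 + a)/(a + a*(1 + 2*a)))
-r(-1027) = -(2200 - 1027)/(2*(-1027)*(1 - 1027)) = -(-1)*1173/(2*1027*(-1026)) = -(-1)*(-1)*1173/(2*1027*1026) = -1*391/702468 = -391/702468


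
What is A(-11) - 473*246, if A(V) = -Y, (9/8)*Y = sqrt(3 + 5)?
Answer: -116358 - 16*sqrt(2)/9 ≈ -1.1636e+5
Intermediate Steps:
Y = 16*sqrt(2)/9 (Y = 8*sqrt(3 + 5)/9 = 8*sqrt(8)/9 = 8*(2*sqrt(2))/9 = 16*sqrt(2)/9 ≈ 2.5142)
A(V) = -16*sqrt(2)/9
A(-11) - 473*246 = -16*sqrt(2)/9 - 473*246 = -16*sqrt(2)/9 - 116358 = -116358 - 16*sqrt(2)/9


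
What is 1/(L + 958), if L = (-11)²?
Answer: 1/1079 ≈ 0.00092678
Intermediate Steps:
L = 121
1/(L + 958) = 1/(121 + 958) = 1/1079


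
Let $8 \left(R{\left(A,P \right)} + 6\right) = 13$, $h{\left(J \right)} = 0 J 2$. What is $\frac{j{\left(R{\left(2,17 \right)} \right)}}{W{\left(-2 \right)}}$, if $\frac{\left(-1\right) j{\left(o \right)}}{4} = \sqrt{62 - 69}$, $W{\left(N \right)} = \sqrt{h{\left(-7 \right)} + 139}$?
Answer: $- \frac{4 i \sqrt{973}}{139} \approx - 0.89764 i$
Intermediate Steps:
$h{\left(J \right)} = 0$ ($h{\left(J \right)} = 0 \cdot 2 = 0$)
$R{\left(A,P \right)} = - \frac{35}{8}$ ($R{\left(A,P \right)} = -6 + \frac{1}{8} \cdot 13 = -6 + \frac{13}{8} = - \frac{35}{8}$)
$W{\left(N \right)} = \sqrt{139}$ ($W{\left(N \right)} = \sqrt{0 + 139} = \sqrt{139}$)
$j{\left(o \right)} = - 4 i \sqrt{7}$ ($j{\left(o \right)} = - 4 \sqrt{62 - 69} = - 4 \sqrt{-7} = - 4 i \sqrt{7}$)
$\frac{j{\left(R{\left(2,17 \right)} \right)}}{W{\left(-2 \right)}} = \frac{\left(-4\right) i \sqrt{7}}{\sqrt{139}} = - 4 i \sqrt{7} \frac{\sqrt{139}}{139} = - \frac{4 i \sqrt{973}}{139}$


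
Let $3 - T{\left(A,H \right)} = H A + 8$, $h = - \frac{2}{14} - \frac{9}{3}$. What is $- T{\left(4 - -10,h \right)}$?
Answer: $-39$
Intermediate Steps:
$h = - \frac{22}{7}$ ($h = \left(-2\right) \frac{1}{14} - 3 = - \frac{1}{7} - 3 = - \frac{22}{7} \approx -3.1429$)
$T{\left(A,H \right)} = -5 - A H$ ($T{\left(A,H \right)} = 3 - \left(H A + 8\right) = 3 - \left(A H + 8\right) = 3 - \left(8 + A H\right) = -5 - A H$)
$- T{\left(4 - -10,h \right)} = - (-5 - \left(4 - -10\right) \left(- \frac{22}{7}\right)) = - (-5 - \left(4 + 10\right) \left(- \frac{22}{7}\right)) = - (-5 - 14 \left(- \frac{22}{7}\right)) = - (-5 + 44) = \left(-1\right) 39 = -39$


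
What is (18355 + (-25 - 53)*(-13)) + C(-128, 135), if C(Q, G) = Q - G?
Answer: 19106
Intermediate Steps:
(18355 + (-25 - 53)*(-13)) + C(-128, 135) = (18355 + (-25 - 53)*(-13)) + (-128 - 1*135) = (18355 - 78*(-13)) + (-128 - 135) = (18355 + 1014) - 263 = 19369 - 263 = 19106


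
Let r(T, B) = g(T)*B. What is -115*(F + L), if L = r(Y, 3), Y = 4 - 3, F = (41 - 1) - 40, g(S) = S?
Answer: -345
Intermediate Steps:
F = 0 (F = 40 - 40 = 0)
Y = 1
r(T, B) = B*T (r(T, B) = T*B = B*T)
L = 3 (L = 3*1 = 3)
-115*(F + L) = -115*(0 + 3) = -115*3 = -345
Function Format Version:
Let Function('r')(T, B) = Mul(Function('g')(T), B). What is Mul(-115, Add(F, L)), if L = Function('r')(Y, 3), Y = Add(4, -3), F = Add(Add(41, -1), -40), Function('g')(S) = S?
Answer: -345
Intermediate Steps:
F = 0 (F = Add(40, -40) = 0)
Y = 1
Function('r')(T, B) = Mul(B, T) (Function('r')(T, B) = Mul(T, B) = Mul(B, T))
L = 3 (L = Mul(3, 1) = 3)
Mul(-115, Add(F, L)) = Mul(-115, Add(0, 3)) = Mul(-115, 3) = -345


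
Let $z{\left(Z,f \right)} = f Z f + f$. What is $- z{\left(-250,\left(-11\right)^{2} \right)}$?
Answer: $3660129$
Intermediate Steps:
$z{\left(Z,f \right)} = f + Z f^{2}$ ($z{\left(Z,f \right)} = Z f f + f = Z f^{2} + f = f + Z f^{2}$)
$- z{\left(-250,\left(-11\right)^{2} \right)} = - \left(-11\right)^{2} \left(1 - 250 \left(-11\right)^{2}\right) = - 121 \left(1 - 30250\right) = - 121 \left(-30249\right) = \left(-1\right) \left(-3660129\right) = 3660129$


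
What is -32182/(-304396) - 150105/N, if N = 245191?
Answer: -18900312409/37317579818 ≈ -0.50647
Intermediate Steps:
-32182/(-304396) - 150105/N = -32182/(-304396) - 150105/245191 = -32182*(-1/304396) - 150105*1/245191 = 16091/152198 - 150105/245191 = -18900312409/37317579818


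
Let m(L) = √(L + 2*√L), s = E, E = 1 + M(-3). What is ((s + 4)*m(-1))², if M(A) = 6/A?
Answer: -9 + 18*I ≈ -9.0 + 18.0*I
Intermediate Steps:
E = -1 (E = 1 + 6/(-3) = 1 + 6*(-⅓) = 1 - 2 = -1)
s = -1
((s + 4)*m(-1))² = ((-1 + 4)*√(-1 + 2*√(-1)))² = (3*√(-1 + 2*I))² = -9 + 18*I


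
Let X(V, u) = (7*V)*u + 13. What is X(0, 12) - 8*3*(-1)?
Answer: 37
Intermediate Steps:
X(V, u) = 13 + 7*V*u (X(V, u) = 7*V*u + 13 = 13 + 7*V*u)
X(0, 12) - 8*3*(-1) = (13 + 7*0*12) - 8*3*(-1) = (13 + 0) - 24*(-1) = 13 + 24 = 37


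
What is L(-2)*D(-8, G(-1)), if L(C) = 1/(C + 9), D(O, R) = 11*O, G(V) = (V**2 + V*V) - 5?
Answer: -88/7 ≈ -12.571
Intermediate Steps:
G(V) = -5 + 2*V**2 (G(V) = (V**2 + V**2) - 5 = 2*V**2 - 5 = -5 + 2*V**2)
L(C) = 1/(9 + C)
L(-2)*D(-8, G(-1)) = (11*(-8))/(9 - 2) = -88/7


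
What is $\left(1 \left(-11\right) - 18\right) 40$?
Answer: $-1160$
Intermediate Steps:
$\left(1 \left(-11\right) - 18\right) 40 = \left(-11 - 18\right) 40 = \left(-29\right) 40 = -1160$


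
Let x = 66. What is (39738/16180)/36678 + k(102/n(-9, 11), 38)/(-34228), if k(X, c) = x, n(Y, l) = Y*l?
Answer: -1575314599/846358665380 ≈ -0.0018613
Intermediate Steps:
k(X, c) = 66
(39738/16180)/36678 + k(102/n(-9, 11), 38)/(-34228) = (39738/16180)/36678 + 66/(-34228) = (39738*(1/16180))*(1/36678) + 66*(-1/34228) = (19869/8090)*(1/36678) - 33/17114 = 6623/98908340 - 33/17114 = -1575314599/846358665380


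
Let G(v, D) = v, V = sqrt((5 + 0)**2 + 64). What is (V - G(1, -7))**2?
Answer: (1 - sqrt(89))**2 ≈ 71.132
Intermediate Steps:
V = sqrt(89) (V = sqrt(5**2 + 64) = sqrt(25 + 64) = sqrt(89) ≈ 9.4340)
(V - G(1, -7))**2 = (sqrt(89) - 1*1)**2 = (sqrt(89) - 1)**2 = (-1 + sqrt(89))**2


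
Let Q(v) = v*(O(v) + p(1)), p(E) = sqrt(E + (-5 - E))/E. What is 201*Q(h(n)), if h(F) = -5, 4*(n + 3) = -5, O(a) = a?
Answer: 5025 - 1005*I*sqrt(5) ≈ 5025.0 - 2247.3*I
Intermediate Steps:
n = -17/4 (n = -3 + (1/4)*(-5) = -3 - 5/4 = -17/4 ≈ -4.2500)
p(E) = I*sqrt(5)/E (p(E) = sqrt(-5)/E = (I*sqrt(5))/E = I*sqrt(5)/E)
Q(v) = v*(v + I*sqrt(5)) (Q(v) = v*(v + I*sqrt(5)/1) = v*(v + I*sqrt(5)*1) = v*(v + I*sqrt(5)))
201*Q(h(n)) = 201*(-5*(-5 + I*sqrt(5))) = 201*(25 - 5*I*sqrt(5)) = 5025 - 1005*I*sqrt(5)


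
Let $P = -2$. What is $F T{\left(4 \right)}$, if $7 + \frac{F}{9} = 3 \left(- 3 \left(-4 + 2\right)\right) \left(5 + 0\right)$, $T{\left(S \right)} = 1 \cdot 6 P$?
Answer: $-8964$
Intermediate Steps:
$T{\left(S \right)} = -12$ ($T{\left(S \right)} = 1 \cdot 6 \left(-2\right) = 6 \left(-2\right) = -12$)
$F = 747$ ($F = -63 + 9 \cdot 3 \left(- 3 \left(-4 + 2\right)\right) \left(5 + 0\right) = -63 + 9 \cdot 3 \left(\left(-3\right) \left(-2\right)\right) 5 = -63 + 9 \cdot 3 \cdot 6 \cdot 5 = -63 + 9 \cdot 18 \cdot 5 = -63 + 9 \cdot 90 = -63 + 810 = 747$)
$F T{\left(4 \right)} = 747 \left(-12\right) = -8964$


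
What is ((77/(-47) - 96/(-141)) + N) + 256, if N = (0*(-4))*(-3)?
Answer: 11987/47 ≈ 255.04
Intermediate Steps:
N = 0 (N = 0*(-3) = 0)
((77/(-47) - 96/(-141)) + N) + 256 = ((77/(-47) - 96/(-141)) + 0) + 256 = ((77*(-1/47) - 96*(-1/141)) + 0) + 256 = ((-77/47 + 32/47) + 0) + 256 = (-45/47 + 0) + 256 = -45/47 + 256 = 11987/47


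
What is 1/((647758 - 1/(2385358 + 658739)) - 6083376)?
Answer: -3044097/16546548446947 ≈ -1.8397e-7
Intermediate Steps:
1/((647758 - 1/(2385358 + 658739)) - 6083376) = 1/((647758 - 1/3044097) - 6083376) = 1/(1971838184525/3044097 - 6083376) = 1/(-16546548446947/3044097) = -3044097/16546548446947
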